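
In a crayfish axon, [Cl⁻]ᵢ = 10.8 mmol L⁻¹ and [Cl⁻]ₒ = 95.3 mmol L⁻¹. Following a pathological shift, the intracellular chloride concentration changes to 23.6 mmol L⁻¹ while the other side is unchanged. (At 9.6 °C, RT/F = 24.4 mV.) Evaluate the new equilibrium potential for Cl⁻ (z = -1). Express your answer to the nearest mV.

-34 mV

After the shift: [Cl⁻]_out = 95.3, [Cl⁻]_in = 23.6 mmol L⁻¹.
E_new = (24.4/-1)·ln(95.3/23.6) = -24.40 · (1.3958) = -34.06 mV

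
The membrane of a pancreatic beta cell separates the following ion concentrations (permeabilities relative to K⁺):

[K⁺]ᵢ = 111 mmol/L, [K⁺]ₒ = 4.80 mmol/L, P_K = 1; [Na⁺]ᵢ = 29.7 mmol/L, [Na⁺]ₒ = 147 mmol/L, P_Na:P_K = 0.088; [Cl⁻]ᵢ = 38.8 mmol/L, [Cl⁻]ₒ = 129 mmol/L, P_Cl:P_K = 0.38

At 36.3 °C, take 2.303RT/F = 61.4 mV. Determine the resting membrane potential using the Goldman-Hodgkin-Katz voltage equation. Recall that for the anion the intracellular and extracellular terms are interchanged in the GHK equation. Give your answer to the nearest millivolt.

Vm = 61.4 · log₁₀[(Σ P·[cation]ₒ + Σ P·[anion]ᵢ) / (Σ P·[cation]ᵢ + Σ P·[anion]ₒ)]
Numerator = 1×4.80 + 0.088×147 + 0.38×38.8 = 32.48
Denominator = 1×111 + 0.088×29.7 + 0.38×129 = 162.6
Vm = 61.4 · log₁₀(0.19971) = 61.4 × (-0.6996) = -42.96 mV

-43 mV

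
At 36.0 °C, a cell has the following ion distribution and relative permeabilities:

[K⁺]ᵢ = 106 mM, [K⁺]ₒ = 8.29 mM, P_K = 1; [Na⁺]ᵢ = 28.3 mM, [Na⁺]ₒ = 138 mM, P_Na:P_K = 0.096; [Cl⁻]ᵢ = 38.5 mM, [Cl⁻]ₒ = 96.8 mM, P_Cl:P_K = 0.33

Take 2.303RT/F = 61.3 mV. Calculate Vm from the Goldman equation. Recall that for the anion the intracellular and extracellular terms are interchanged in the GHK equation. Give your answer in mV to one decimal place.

Vm = 61.3 · log₁₀[(Σ P·[cation]ₒ + Σ P·[anion]ᵢ) / (Σ P·[cation]ᵢ + Σ P·[anion]ₒ)]
Numerator = 1×8.29 + 0.096×138 + 0.33×38.5 = 34.24
Denominator = 1×106 + 0.096×28.3 + 0.33×96.8 = 140.7
Vm = 61.3 · log₁₀(0.24344) = 61.3 × (-0.6136) = -37.61 mV

-37.6 mV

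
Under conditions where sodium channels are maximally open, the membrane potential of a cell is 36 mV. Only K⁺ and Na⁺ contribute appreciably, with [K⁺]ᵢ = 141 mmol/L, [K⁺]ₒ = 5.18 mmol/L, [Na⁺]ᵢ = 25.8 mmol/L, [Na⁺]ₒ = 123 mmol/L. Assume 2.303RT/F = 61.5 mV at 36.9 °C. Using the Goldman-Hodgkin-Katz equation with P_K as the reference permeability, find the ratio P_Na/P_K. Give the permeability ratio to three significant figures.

Let α = P_Na/P_K. GHK: Vm = 61.5·log₁₀[(Kₒ + α·Naₒ)/(Kᵢ + α·Naᵢ)].
10^(Vm/61.5) = 10^(36.0/61.5) = 3.8492
So 3.8492·(Kᵢ + α·Naᵢ) = Kₒ + α·Naₒ → α = (3.8492·141.0 − 5.18) / (123.0 − 3.8492·25.8)
α = (542.7 − 5.18) / (123.0 − 99.31) = 537.6/23.69 = 22.69

22.7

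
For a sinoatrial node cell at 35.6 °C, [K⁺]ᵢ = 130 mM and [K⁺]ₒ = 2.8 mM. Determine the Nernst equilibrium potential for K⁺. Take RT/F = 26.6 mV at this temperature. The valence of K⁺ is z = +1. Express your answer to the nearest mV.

-102 mV

E = (26.6/z) · ln([K⁺]_out/[K⁺]_in) with z = +1.
= (26.6/1) · ln(2.8/130) = 26.60 · ln(0.02154)
= 26.60 · (-3.8379) = -102.09 mV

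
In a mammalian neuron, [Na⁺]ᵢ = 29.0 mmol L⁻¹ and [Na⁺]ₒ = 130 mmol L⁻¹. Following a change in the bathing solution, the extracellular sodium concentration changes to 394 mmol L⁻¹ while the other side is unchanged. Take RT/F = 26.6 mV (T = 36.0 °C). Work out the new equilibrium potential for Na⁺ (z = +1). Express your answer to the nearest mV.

69 mV

After the shift: [Na⁺]_out = 394, [Na⁺]_in = 29.0 mmol L⁻¹.
E_new = (26.6/1)·ln(394/29.0) = 26.60 · (2.6091) = 69.40 mV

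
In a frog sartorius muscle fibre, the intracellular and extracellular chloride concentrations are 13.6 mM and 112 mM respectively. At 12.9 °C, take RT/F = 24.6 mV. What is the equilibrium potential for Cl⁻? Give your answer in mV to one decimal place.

-51.9 mV

E = (24.6/z) · ln([Cl⁻]_out/[Cl⁻]_in) with z = -1.
For an anion, dividing by z = -1 reverses the sign.
= (24.6/-1) · ln(112/13.6) = -24.60 · ln(8.235)
= -24.60 · (2.1084) = -51.87 mV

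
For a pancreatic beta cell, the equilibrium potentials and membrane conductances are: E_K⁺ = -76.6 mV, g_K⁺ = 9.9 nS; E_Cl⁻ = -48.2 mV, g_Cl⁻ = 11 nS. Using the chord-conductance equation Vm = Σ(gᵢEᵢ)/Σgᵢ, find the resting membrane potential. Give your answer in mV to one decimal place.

-61.7 mV

Σ gᵢEᵢ = 9.9·(-76.6) + 11·(-48.2) = -1288.54
Σ gᵢ = 9.9 + 11 = 20.9
Vm = -1288.54 / 20.9 = -61.65 mV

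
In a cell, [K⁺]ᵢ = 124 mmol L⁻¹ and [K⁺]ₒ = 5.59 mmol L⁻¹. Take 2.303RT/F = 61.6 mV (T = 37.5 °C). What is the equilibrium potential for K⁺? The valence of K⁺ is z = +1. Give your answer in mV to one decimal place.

E = (61.6/z) · log₁₀([K⁺]_out/[K⁺]_in) with z = +1.
= (61.6/1) · log₁₀(5.59/124) = 61.60 · log₁₀(0.04508)
= 61.60 · (-1.3460) = -82.91 mV

-82.9 mV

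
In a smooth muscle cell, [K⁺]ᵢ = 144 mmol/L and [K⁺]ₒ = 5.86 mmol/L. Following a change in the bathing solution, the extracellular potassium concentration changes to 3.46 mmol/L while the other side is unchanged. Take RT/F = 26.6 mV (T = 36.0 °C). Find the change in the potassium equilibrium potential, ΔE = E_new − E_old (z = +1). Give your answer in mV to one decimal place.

E_old = (26.6/1)·ln(5.86/144) = -85.16 mV
E_new = (26.6/1)·ln(3.46/144) = -99.18 mV
ΔE = -99.18 − (-85.16) = -14.02 mV

-14.0 mV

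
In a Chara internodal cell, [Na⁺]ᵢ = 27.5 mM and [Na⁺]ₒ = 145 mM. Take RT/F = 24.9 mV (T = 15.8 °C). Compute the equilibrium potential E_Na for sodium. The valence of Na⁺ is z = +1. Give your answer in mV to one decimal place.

41.4 mV

E = (24.9/z) · ln([Na⁺]_out/[Na⁺]_in) with z = +1.
= (24.9/1) · ln(145/27.5) = 24.90 · ln(5.273)
= 24.90 · (1.6625) = 41.40 mV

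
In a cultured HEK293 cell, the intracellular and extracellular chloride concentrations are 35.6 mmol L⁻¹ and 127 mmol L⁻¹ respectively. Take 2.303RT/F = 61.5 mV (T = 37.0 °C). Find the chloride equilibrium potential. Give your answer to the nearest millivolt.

E = (61.5/z) · log₁₀([Cl⁻]_out/[Cl⁻]_in) with z = -1.
For an anion, dividing by z = -1 reverses the sign.
= (61.5/-1) · log₁₀(127/35.6) = -61.50 · log₁₀(3.567)
= -61.50 · (0.5524) = -33.97 mV

-34 mV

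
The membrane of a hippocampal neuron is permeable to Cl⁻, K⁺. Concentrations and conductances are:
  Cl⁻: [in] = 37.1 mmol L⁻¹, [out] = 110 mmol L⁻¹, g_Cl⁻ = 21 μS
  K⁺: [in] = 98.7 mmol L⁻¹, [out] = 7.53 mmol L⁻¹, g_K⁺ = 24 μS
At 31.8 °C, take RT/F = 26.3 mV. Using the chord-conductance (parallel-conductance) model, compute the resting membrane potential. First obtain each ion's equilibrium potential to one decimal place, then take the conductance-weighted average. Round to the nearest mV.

-49 mV

E_Cl⁻ = (26.3/-1)·ln(110/37.1) = -28.6 mV
E_K⁺ = (26.3/1)·ln(7.53/98.7) = -67.7 mV
Vm = (Σ gᵢEᵢ)/(Σ gᵢ) = (21·-28.6 + 24·-67.7) / (21 + 24)
= -2225.40 / 45 = -49.45 mV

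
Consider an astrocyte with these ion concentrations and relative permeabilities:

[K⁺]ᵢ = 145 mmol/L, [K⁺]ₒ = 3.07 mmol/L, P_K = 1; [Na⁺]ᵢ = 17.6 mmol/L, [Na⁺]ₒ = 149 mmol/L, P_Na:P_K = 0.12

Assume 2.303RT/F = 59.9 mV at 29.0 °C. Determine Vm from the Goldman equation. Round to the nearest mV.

Vm = 59.9 · log₁₀[(Σ P·[cation]ₒ + Σ P·[anion]ᵢ) / (Σ P·[cation]ᵢ + Σ P·[anion]ₒ)]
Numerator = 1×3.07 + 0.12×149 = 20.95
Denominator = 1×145 + 0.12×17.6 = 147.1
Vm = 59.9 · log₁₀(0.14241) = 59.9 × (-0.8465) = -50.70 mV

-51 mV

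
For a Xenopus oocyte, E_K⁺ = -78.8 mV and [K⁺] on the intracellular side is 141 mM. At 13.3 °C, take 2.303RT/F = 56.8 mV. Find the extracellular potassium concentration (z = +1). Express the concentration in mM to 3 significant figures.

Nernst: E = (56.8/1) · log₁₀([out]/[in]), so log₁₀([out]/[in]) = -78.8 × 1 / 56.8 = -1.3873.
[out]/[in] = 10^(-1.3873) = 0.04099.
[out] = 0.04099 × 141 = 5.78 mM.

5.78 mM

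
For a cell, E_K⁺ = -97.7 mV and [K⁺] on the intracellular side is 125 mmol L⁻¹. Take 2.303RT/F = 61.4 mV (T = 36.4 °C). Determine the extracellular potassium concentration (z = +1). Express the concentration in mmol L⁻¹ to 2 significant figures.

3.2 mmol L⁻¹

Nernst: E = (61.4/1) · log₁₀([out]/[in]), so log₁₀([out]/[in]) = -97.7 × 1 / 61.4 = -1.5912.
[out]/[in] = 10^(-1.5912) = 0.02563.
[out] = 0.02563 × 125 = 3.204 mmol L⁻¹.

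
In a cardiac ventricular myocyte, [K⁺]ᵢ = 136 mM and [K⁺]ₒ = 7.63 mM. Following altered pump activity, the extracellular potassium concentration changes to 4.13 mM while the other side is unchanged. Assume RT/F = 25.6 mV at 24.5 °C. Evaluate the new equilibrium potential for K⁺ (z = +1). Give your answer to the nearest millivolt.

After the shift: [K⁺]_out = 4.13, [K⁺]_in = 136 mM.
E_new = (25.6/1)·ln(4.13/136) = 25.60 · (-3.4944) = -89.46 mV

-89 mV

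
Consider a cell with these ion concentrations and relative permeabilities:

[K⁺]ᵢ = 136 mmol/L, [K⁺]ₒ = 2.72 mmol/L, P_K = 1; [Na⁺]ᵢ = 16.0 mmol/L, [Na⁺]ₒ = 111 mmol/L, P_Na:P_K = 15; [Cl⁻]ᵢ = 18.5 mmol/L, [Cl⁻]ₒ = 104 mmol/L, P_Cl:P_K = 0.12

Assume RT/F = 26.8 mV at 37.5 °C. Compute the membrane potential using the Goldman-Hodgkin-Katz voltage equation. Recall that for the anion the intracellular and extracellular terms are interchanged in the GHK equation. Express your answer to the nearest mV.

Vm = 26.8 · ln[(Σ P·[cation]ₒ + Σ P·[anion]ᵢ) / (Σ P·[cation]ᵢ + Σ P·[anion]ₒ)]
Numerator = 1×2.72 + 15×111 + 0.12×18.5 = 1670
Denominator = 1×136 + 15×16.0 + 0.12×104 = 388.5
Vm = 26.8 · ln(4.2987) = 26.8 × (1.4583) = 39.08 mV

39 mV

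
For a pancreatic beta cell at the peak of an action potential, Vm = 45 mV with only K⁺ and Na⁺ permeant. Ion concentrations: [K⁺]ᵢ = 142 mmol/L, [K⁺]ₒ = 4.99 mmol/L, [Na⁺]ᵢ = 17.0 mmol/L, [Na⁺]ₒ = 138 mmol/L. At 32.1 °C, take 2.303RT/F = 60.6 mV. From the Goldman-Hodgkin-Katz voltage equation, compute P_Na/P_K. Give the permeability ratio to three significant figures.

17.7

Let α = P_Na/P_K. GHK: Vm = 60.6·log₁₀[(Kₒ + α·Naₒ)/(Kᵢ + α·Naᵢ)].
10^(Vm/60.6) = 10^(45.0/60.6) = 5.5281
So 5.5281·(Kᵢ + α·Naᵢ) = Kₒ + α·Naₒ → α = (5.5281·142.0 − 4.99) / (138.0 − 5.5281·17.0)
α = (785 − 4.99) / (138.0 − 93.98) = 780/44.02 = 17.72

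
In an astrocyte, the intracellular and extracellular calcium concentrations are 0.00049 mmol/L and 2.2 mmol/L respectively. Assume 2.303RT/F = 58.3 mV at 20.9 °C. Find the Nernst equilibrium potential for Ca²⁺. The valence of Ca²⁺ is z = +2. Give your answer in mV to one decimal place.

E = (58.3/z) · log₁₀([Ca²⁺]_out/[Ca²⁺]_in) with z = +2.
= (58.3/2) · log₁₀(2.2/0.00049) = 29.15 · log₁₀(4490)
= 29.15 · (3.6522) = 106.46 mV

106.5 mV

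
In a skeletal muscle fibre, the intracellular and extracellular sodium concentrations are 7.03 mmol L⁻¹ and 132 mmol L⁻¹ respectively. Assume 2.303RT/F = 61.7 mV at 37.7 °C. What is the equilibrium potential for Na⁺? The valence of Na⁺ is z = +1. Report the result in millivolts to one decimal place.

78.6 mV

E = (61.7/z) · log₁₀([Na⁺]_out/[Na⁺]_in) with z = +1.
= (61.7/1) · log₁₀(132/7.03) = 61.70 · log₁₀(18.78)
= 61.70 · (1.2736) = 78.58 mV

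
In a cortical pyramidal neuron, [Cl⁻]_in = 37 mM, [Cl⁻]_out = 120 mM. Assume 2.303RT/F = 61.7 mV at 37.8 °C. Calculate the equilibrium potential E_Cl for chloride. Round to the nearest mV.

E = (61.7/z) · log₁₀([Cl⁻]_out/[Cl⁻]_in) with z = -1.
For an anion, dividing by z = -1 reverses the sign.
= (61.7/-1) · log₁₀(120/37) = -61.70 · log₁₀(3.243)
= -61.70 · (0.5110) = -31.53 mV

-32 mV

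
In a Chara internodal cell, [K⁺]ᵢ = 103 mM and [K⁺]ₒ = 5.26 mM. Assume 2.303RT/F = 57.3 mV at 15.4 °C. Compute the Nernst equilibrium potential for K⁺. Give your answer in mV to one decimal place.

-74.0 mV

E = (57.3/z) · log₁₀([K⁺]_out/[K⁺]_in) with z = +1.
= (57.3/1) · log₁₀(5.26/103) = 57.30 · log₁₀(0.05107)
= 57.30 · (-1.2919) = -74.02 mV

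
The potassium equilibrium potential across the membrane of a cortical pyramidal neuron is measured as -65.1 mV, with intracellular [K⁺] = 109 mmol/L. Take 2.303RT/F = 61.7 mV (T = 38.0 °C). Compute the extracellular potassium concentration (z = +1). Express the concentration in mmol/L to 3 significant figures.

Nernst: E = (61.7/1) · log₁₀([out]/[in]), so log₁₀([out]/[in]) = -65.1 × 1 / 61.7 = -1.0551.
[out]/[in] = 10^(-1.0551) = 0.08808.
[out] = 0.08808 × 109 = 9.601 mmol/L.

9.60 mmol/L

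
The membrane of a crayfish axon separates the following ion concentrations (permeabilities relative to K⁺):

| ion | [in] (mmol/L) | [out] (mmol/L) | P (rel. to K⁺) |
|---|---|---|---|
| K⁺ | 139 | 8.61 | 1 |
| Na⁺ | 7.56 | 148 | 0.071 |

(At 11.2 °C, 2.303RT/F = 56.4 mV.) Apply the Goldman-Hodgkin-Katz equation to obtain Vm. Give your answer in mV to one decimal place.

-48.7 mV

Vm = 56.4 · log₁₀[(Σ P·[cation]ₒ + Σ P·[anion]ᵢ) / (Σ P·[cation]ᵢ + Σ P·[anion]ₒ)]
Numerator = 1×8.61 + 0.071×148 = 19.12
Denominator = 1×139 + 0.071×7.56 = 139.5
Vm = 56.4 · log₁₀(0.13701) = 56.4 × (-0.8632) = -48.69 mV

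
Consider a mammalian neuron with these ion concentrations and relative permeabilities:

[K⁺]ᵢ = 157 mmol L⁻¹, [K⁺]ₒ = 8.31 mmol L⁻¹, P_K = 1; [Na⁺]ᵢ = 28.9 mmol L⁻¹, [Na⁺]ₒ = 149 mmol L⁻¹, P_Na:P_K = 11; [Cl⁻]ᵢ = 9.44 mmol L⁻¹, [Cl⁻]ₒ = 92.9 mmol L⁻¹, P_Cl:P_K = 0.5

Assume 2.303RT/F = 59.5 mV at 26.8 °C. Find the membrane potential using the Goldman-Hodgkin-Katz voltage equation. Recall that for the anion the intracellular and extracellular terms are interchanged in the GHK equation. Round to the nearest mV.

30 mV

Vm = 59.5 · log₁₀[(Σ P·[cation]ₒ + Σ P·[anion]ᵢ) / (Σ P·[cation]ᵢ + Σ P·[anion]ₒ)]
Numerator = 1×8.31 + 11×149 + 0.5×9.44 = 1652
Denominator = 1×157 + 11×28.9 + 0.5×92.9 = 521.4
Vm = 59.5 · log₁₀(3.1688) = 59.5 × (0.5009) = 29.80 mV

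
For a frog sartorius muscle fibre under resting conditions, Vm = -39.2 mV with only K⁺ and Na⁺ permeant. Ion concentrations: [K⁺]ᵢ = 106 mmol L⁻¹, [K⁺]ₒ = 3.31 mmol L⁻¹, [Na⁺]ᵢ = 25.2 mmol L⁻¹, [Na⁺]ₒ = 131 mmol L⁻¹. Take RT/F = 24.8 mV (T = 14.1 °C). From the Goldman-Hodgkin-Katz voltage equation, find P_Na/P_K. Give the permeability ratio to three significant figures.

0.147

Let α = P_Na/P_K. GHK: Vm = 24.8·ln[(Kₒ + α·Naₒ)/(Kᵢ + α·Naᵢ)].
e^(Vm/24.8) = e^(-39.2/24.8) = 0.20584
So 0.20584·(Kᵢ + α·Naᵢ) = Kₒ + α·Naₒ → α = (0.20584·106.0 − 3.31) / (131.0 − 0.20584·25.2)
α = (21.82 − 3.31) / (131.0 − 5.187) = 18.51/125.8 = 0.1471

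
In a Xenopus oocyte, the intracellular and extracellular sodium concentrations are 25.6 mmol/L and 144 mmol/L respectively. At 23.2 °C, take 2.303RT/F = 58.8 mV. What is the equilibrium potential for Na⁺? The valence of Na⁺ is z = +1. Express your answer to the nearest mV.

E = (58.8/z) · log₁₀([Na⁺]_out/[Na⁺]_in) with z = +1.
= (58.8/1) · log₁₀(144/25.6) = 58.80 · log₁₀(5.625)
= 58.80 · (0.7501) = 44.11 mV

44 mV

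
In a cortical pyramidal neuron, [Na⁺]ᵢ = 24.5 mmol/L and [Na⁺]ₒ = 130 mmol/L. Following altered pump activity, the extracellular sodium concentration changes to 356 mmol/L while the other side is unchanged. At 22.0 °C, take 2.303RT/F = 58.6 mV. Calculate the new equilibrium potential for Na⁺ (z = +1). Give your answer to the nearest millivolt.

After the shift: [Na⁺]_out = 356, [Na⁺]_in = 24.5 mmol/L.
E_new = (58.6/1)·log₁₀(356/24.5) = 58.60 · (1.1623) = 68.11 mV

68 mV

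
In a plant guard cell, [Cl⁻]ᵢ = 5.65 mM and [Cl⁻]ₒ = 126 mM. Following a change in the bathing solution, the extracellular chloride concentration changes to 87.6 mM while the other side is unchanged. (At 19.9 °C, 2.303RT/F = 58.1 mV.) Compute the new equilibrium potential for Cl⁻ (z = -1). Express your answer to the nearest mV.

-69 mV

After the shift: [Cl⁻]_out = 87.6, [Cl⁻]_in = 5.65 mM.
E_new = (58.1/-1)·log₁₀(87.6/5.65) = -58.10 · (1.1905) = -69.17 mV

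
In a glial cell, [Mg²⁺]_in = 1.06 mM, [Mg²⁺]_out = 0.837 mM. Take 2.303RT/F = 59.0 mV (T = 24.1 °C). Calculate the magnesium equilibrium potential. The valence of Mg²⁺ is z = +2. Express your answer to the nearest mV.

E = (59.0/z) · log₁₀([Mg²⁺]_out/[Mg²⁺]_in) with z = +2.
= (59.0/2) · log₁₀(0.837/1.06) = 29.50 · log₁₀(0.7896)
= 29.50 · (-0.1026) = -3.03 mV

-3 mV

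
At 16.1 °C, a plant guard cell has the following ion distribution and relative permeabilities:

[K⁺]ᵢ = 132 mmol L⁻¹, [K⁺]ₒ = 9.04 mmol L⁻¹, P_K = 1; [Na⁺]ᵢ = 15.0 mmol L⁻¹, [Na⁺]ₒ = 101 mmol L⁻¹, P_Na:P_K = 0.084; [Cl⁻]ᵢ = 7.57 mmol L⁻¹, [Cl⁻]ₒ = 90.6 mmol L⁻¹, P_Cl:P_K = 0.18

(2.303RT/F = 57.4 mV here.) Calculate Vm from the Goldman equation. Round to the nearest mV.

Vm = 57.4 · log₁₀[(Σ P·[cation]ₒ + Σ P·[anion]ᵢ) / (Σ P·[cation]ᵢ + Σ P·[anion]ₒ)]
Numerator = 1×9.04 + 0.084×101 + 0.18×7.57 = 18.89
Denominator = 1×132 + 0.084×15.0 + 0.18×90.6 = 149.6
Vm = 57.4 · log₁₀(0.12627) = 57.4 × (-0.8987) = -51.58 mV

-52 mV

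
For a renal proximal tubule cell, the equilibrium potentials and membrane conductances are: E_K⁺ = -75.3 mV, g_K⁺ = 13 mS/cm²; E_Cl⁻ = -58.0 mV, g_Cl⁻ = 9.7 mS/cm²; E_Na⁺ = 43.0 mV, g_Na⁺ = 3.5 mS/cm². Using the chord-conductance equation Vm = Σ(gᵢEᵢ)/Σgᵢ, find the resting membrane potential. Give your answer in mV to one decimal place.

Σ gᵢEᵢ = 13·(-75.3) + 9.7·(-58.0) + 3.5·(43.0) = -1391.00
Σ gᵢ = 13 + 9.7 + 3.5 = 26.2
Vm = -1391.00 / 26.2 = -53.09 mV

-53.1 mV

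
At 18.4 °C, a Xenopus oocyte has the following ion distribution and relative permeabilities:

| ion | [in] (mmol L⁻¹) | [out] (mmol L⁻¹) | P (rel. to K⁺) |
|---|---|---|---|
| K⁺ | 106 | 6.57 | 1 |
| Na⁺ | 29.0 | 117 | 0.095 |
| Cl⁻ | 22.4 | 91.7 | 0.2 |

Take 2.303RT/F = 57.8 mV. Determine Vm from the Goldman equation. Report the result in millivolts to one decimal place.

Vm = 57.8 · log₁₀[(Σ P·[cation]ₒ + Σ P·[anion]ᵢ) / (Σ P·[cation]ᵢ + Σ P·[anion]ₒ)]
Numerator = 1×6.57 + 0.095×117 + 0.2×22.4 = 22.17
Denominator = 1×106 + 0.095×29.0 + 0.2×91.7 = 127.1
Vm = 57.8 · log₁₀(0.1744) = 57.8 × (-0.7585) = -43.84 mV

-43.8 mV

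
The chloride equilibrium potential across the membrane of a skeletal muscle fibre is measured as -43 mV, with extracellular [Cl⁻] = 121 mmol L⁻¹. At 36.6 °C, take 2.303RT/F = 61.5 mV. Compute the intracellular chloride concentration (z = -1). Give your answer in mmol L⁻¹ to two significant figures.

24 mmol L⁻¹

Nernst: E = (61.5/-1) · log₁₀([out]/[in]), so log₁₀([out]/[in]) = -43.0 × -1 / 61.5 = 0.6992.
[out]/[in] = 10^(0.6992) = 5.002.
[in] = 121 / 5.002 = 24.19 mmol L⁻¹.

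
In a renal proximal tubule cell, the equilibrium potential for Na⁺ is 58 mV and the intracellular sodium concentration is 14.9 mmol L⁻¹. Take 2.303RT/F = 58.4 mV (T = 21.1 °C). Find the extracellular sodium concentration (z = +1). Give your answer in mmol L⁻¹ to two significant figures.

Nernst: E = (58.4/1) · log₁₀([out]/[in]), so log₁₀([out]/[in]) = 58.0 × 1 / 58.4 = 0.9932.
[out]/[in] = 10^(0.9932) = 9.844.
[out] = 9.844 × 14.9 = 146.7 mmol L⁻¹.

150 mmol L⁻¹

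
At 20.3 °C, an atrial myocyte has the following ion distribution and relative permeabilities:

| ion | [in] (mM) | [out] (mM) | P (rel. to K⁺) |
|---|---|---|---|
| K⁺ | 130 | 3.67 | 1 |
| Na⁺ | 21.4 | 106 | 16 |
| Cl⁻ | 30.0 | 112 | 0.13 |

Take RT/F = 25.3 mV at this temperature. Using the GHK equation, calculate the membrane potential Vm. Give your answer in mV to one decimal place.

31.7 mV

Vm = 25.3 · ln[(Σ P·[cation]ₒ + Σ P·[anion]ᵢ) / (Σ P·[cation]ᵢ + Σ P·[anion]ₒ)]
Numerator = 1×3.67 + 16×106 + 0.13×30.0 = 1704
Denominator = 1×130 + 16×21.4 + 0.13×112 = 487
Vm = 25.3 · ln(3.4984) = 25.3 × (1.2523) = 31.68 mV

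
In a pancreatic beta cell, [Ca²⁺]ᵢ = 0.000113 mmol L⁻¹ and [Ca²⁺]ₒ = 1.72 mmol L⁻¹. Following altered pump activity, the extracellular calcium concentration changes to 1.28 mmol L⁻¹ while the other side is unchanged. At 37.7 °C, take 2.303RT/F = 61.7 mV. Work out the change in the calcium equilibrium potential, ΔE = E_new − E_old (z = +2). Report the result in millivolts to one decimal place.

-4.0 mV

E_old = (61.7/2)·log₁₀(1.72/0.000113) = 129.03 mV
E_new = (61.7/2)·log₁₀(1.28/0.000113) = 125.07 mV
ΔE = 125.07 − (129.03) = -3.96 mV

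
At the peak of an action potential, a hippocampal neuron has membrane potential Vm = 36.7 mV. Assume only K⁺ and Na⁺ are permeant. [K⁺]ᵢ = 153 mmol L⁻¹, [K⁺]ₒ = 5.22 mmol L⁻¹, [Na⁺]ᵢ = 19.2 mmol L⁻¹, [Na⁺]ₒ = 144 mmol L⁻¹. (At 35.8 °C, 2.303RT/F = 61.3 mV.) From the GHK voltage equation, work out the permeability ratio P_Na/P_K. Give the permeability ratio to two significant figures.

Let α = P_Na/P_K. GHK: Vm = 61.3·log₁₀[(Kₒ + α·Naₒ)/(Kᵢ + α·Naᵢ)].
10^(Vm/61.3) = 10^(36.7/61.3) = 3.9691
So 3.9691·(Kᵢ + α·Naᵢ) = Kₒ + α·Naₒ → α = (3.9691·153.0 − 5.22) / (144.0 − 3.9691·19.2)
α = (607.3 − 5.22) / (144.0 − 76.21) = 602.1/67.79 = 8.881

8.9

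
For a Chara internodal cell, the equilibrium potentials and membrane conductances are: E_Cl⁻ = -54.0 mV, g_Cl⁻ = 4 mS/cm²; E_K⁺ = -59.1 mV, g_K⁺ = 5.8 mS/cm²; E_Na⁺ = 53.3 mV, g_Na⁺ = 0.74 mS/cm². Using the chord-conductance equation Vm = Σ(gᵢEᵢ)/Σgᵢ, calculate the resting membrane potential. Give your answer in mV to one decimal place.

Σ gᵢEᵢ = 4·(-54.0) + 5.8·(-59.1) + 0.74·(53.3) = -519.34
Σ gᵢ = 4 + 5.8 + 0.74 = 10.54
Vm = -519.34 / 10.54 = -49.27 mV

-49.3 mV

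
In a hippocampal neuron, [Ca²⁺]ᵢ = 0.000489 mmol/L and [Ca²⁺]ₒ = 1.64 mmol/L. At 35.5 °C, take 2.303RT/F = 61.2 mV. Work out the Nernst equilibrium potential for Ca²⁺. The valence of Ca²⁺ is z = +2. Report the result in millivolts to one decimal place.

107.9 mV

E = (61.2/z) · log₁₀([Ca²⁺]_out/[Ca²⁺]_in) with z = +2.
= (61.2/2) · log₁₀(1.64/0.000489) = 30.60 · log₁₀(3354)
= 30.60 · (3.5255) = 107.88 mV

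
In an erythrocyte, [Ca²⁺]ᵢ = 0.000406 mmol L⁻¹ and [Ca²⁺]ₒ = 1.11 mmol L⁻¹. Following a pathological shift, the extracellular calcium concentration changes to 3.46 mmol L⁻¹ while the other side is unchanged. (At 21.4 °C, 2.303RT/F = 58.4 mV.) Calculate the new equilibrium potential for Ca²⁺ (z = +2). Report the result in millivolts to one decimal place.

After the shift: [Ca²⁺]_out = 3.46, [Ca²⁺]_in = 0.000406 mmol L⁻¹.
E_new = (58.4/2)·log₁₀(3.46/0.000406) = 29.20 · (3.9306) = 114.77 mV

114.8 mV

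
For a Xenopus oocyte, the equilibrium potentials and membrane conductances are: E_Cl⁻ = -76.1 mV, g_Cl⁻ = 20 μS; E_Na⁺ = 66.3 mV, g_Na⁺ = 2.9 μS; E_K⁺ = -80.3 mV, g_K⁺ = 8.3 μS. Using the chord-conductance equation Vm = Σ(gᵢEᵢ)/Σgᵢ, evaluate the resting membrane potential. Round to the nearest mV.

-64 mV

Σ gᵢEᵢ = 20·(-76.1) + 2.9·(66.3) + 8.3·(-80.3) = -1996.22
Σ gᵢ = 20 + 2.9 + 8.3 = 31.2
Vm = -1996.22 / 31.2 = -63.98 mV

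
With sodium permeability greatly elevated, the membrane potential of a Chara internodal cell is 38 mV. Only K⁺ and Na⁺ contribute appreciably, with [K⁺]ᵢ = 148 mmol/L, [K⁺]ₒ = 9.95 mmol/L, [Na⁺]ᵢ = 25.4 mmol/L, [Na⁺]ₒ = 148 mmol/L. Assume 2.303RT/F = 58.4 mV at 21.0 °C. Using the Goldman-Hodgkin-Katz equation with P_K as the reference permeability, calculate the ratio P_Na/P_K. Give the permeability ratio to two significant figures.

19

Let α = P_Na/P_K. GHK: Vm = 58.4·log₁₀[(Kₒ + α·Naₒ)/(Kᵢ + α·Naᵢ)].
10^(Vm/58.4) = 10^(38.0/58.4) = 4.4739
So 4.4739·(Kᵢ + α·Naᵢ) = Kₒ + α·Naₒ → α = (4.4739·148.0 − 9.95) / (148.0 − 4.4739·25.4)
α = (662.1 − 9.95) / (148.0 − 113.6) = 652.2/34.36 = 18.98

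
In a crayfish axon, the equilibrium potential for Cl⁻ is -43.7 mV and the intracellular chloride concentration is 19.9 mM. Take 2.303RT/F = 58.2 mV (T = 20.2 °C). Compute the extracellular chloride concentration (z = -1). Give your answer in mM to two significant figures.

Nernst: E = (58.2/-1) · log₁₀([out]/[in]), so log₁₀([out]/[in]) = -43.7 × -1 / 58.2 = 0.7509.
[out]/[in] = 10^(0.7509) = 5.635.
[out] = 5.635 × 19.9 = 112.1 mM.

110 mM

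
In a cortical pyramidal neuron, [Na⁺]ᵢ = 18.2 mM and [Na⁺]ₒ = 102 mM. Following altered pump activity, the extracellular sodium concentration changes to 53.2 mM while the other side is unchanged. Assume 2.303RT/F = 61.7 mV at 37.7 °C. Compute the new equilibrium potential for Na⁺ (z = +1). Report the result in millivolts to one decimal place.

After the shift: [Na⁺]_out = 53.2, [Na⁺]_in = 18.2 mM.
E_new = (61.7/1)·log₁₀(53.2/18.2) = 61.70 · (0.4658) = 28.74 mV

28.7 mV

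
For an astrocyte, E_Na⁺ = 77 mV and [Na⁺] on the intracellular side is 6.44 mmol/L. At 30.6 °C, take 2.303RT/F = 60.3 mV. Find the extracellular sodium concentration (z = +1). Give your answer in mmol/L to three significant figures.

Nernst: E = (60.3/1) · log₁₀([out]/[in]), so log₁₀([out]/[in]) = 77.0 × 1 / 60.3 = 1.2769.
[out]/[in] = 10^(1.2769) = 18.92.
[out] = 18.92 × 6.44 = 121.9 mmol/L.

122 mmol/L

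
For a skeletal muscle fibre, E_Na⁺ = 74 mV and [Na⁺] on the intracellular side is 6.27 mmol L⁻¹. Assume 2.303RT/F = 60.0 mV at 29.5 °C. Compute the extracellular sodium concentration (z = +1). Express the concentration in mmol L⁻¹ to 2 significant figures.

110 mmol L⁻¹

Nernst: E = (60.0/1) · log₁₀([out]/[in]), so log₁₀([out]/[in]) = 74.0 × 1 / 60.0 = 1.2333.
[out]/[in] = 10^(1.2333) = 17.11.
[out] = 17.11 × 6.27 = 107.3 mmol L⁻¹.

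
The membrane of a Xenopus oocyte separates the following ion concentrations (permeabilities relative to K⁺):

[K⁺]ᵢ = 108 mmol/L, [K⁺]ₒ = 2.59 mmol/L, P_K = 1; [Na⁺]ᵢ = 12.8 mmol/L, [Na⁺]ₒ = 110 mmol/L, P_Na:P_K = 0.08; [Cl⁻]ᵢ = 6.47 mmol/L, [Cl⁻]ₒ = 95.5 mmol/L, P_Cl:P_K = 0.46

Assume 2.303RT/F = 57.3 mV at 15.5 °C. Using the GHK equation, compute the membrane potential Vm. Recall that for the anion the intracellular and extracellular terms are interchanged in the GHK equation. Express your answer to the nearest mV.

Vm = 57.3 · log₁₀[(Σ P·[cation]ₒ + Σ P·[anion]ᵢ) / (Σ P·[cation]ᵢ + Σ P·[anion]ₒ)]
Numerator = 1×2.59 + 0.08×110 + 0.46×6.47 = 14.37
Denominator = 1×108 + 0.08×12.8 + 0.46×95.5 = 153
Vm = 57.3 · log₁₀(0.093925) = 57.3 × (-1.0272) = -58.86 mV

-59 mV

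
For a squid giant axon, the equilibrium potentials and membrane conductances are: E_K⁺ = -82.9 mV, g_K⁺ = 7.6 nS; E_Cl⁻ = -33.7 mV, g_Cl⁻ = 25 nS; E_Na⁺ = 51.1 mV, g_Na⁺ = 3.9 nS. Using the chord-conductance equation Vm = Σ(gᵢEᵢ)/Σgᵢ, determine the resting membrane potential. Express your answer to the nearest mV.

Σ gᵢEᵢ = 7.6·(-82.9) + 25·(-33.7) + 3.9·(51.1) = -1273.25
Σ gᵢ = 7.6 + 25 + 3.9 = 36.5
Vm = -1273.25 / 36.5 = -34.88 mV

-35 mV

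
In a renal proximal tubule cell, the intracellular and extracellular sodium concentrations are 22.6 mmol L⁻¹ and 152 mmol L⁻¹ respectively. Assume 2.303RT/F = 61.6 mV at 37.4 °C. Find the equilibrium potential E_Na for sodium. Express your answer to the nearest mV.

51 mV

E = (61.6/z) · log₁₀([Na⁺]_out/[Na⁺]_in) with z = +1.
= (61.6/1) · log₁₀(152/22.6) = 61.60 · log₁₀(6.726)
= 61.60 · (0.8277) = 50.99 mV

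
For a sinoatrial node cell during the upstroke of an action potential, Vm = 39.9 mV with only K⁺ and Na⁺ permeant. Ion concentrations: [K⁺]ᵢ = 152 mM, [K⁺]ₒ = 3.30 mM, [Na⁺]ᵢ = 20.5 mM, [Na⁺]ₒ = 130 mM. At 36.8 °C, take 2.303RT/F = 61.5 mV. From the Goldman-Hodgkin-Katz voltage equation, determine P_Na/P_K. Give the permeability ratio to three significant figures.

17.4

Let α = P_Na/P_K. GHK: Vm = 61.5·log₁₀[(Kₒ + α·Naₒ)/(Kᵢ + α·Naᵢ)].
10^(Vm/61.5) = 10^(39.9/61.5) = 4.4543
So 4.4543·(Kᵢ + α·Naᵢ) = Kₒ + α·Naₒ → α = (4.4543·152.0 − 3.3) / (130.0 − 4.4543·20.5)
α = (677.1 − 3.3) / (130.0 − 91.31) = 673.8/38.69 = 17.42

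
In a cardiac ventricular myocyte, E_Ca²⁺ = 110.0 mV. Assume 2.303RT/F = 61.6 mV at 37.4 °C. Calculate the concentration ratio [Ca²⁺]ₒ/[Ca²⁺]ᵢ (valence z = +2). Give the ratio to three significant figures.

log₁₀([out]/[in]) = E·z/(61.6) = 110.0 × 2 / 61.6 = 3.5714
[out]/[in] = 10^(3.5714) = 3728

3730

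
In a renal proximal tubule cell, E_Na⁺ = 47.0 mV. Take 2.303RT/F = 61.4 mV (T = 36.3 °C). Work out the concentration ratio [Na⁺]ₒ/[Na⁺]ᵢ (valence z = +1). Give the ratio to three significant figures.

log₁₀([out]/[in]) = E·z/(61.4) = 47.0 × 1 / 61.4 = 0.7655
[out]/[in] = 10^(0.7655) = 5.827

5.83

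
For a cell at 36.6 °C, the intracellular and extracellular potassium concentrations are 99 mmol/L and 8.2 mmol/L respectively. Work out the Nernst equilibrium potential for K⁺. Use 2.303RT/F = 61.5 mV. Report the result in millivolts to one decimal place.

E = (61.5/z) · log₁₀([K⁺]_out/[K⁺]_in) with z = +1.
= (61.5/1) · log₁₀(8.2/99) = 61.50 · log₁₀(0.08283)
= 61.50 · (-1.0818) = -66.53 mV

-66.5 mV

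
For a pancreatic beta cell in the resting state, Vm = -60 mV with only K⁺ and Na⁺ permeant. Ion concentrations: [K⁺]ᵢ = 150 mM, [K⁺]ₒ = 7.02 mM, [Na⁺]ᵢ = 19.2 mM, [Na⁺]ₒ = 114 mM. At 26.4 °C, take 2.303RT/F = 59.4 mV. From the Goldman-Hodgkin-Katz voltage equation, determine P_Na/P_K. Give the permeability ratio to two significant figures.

Let α = P_Na/P_K. GHK: Vm = 59.4·log₁₀[(Kₒ + α·Naₒ)/(Kᵢ + α·Naᵢ)].
10^(Vm/59.4) = 10^(-60.0/59.4) = 0.097701
So 0.097701·(Kᵢ + α·Naᵢ) = Kₒ + α·Naₒ → α = (0.097701·150.0 − 7.02) / (114.0 − 0.097701·19.2)
α = (14.66 − 7.02) / (114.0 − 1.876) = 7.635/112.1 = 0.0681

0.068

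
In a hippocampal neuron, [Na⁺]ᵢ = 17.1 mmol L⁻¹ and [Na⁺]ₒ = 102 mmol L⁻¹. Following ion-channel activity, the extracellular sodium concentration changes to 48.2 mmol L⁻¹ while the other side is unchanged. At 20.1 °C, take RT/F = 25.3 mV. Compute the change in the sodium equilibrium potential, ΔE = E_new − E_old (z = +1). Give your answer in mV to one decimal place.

-19.0 mV

E_old = (25.3/1)·ln(102/17.1) = 45.18 mV
E_new = (25.3/1)·ln(48.2/17.1) = 26.22 mV
ΔE = 26.22 − (45.18) = -18.97 mV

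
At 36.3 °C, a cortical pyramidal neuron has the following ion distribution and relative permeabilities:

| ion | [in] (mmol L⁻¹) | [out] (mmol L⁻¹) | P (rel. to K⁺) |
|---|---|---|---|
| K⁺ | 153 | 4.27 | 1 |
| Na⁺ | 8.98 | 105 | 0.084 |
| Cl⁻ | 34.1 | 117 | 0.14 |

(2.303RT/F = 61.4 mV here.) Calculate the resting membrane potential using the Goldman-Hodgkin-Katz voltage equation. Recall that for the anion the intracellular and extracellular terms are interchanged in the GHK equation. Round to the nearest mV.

Vm = 61.4 · log₁₀[(Σ P·[cation]ₒ + Σ P·[anion]ᵢ) / (Σ P·[cation]ᵢ + Σ P·[anion]ₒ)]
Numerator = 1×4.27 + 0.084×105 + 0.14×34.1 = 17.86
Denominator = 1×153 + 0.084×8.98 + 0.14×117 = 170.1
Vm = 61.4 · log₁₀(0.105) = 61.4 × (-0.9788) = -60.10 mV

-60 mV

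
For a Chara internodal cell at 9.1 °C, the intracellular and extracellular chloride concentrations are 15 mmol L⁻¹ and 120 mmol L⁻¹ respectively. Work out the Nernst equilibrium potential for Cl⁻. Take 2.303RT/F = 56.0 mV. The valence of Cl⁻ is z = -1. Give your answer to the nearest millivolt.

-51 mV

E = (56.0/z) · log₁₀([Cl⁻]_out/[Cl⁻]_in) with z = -1.
For an anion, dividing by z = -1 reverses the sign.
= (56.0/-1) · log₁₀(120/15) = -56.00 · log₁₀(8)
= -56.00 · (0.9031) = -50.57 mV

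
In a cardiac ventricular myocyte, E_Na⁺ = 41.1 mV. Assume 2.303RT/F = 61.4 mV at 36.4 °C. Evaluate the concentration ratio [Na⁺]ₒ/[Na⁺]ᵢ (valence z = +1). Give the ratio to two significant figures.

log₁₀([out]/[in]) = E·z/(61.4) = 41.1 × 1 / 61.4 = 0.6694
[out]/[in] = 10^(0.6694) = 4.671

4.7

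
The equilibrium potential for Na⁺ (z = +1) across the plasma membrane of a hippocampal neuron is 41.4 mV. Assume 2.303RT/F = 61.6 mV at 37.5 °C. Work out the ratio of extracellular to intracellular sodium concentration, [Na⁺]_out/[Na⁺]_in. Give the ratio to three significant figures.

log₁₀([out]/[in]) = E·z/(61.6) = 41.4 × 1 / 61.6 = 0.6721
[out]/[in] = 10^(0.6721) = 4.7

4.70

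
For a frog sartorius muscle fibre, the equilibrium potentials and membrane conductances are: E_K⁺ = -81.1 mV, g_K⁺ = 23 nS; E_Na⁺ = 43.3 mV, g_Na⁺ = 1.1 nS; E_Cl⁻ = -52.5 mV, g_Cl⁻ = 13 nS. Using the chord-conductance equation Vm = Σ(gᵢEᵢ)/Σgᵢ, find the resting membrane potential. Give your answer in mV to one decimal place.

-67.4 mV

Σ gᵢEᵢ = 23·(-81.1) + 1.1·(43.3) + 13·(-52.5) = -2500.17
Σ gᵢ = 23 + 1.1 + 13 = 37.1
Vm = -2500.17 / 37.1 = -67.39 mV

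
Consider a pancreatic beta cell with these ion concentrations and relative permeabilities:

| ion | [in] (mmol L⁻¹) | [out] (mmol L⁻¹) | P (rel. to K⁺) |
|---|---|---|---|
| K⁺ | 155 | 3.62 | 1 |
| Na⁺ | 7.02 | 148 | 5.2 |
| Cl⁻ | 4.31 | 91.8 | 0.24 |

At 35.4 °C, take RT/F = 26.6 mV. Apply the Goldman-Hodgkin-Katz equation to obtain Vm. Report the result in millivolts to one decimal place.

Vm = 26.6 · ln[(Σ P·[cation]ₒ + Σ P·[anion]ᵢ) / (Σ P·[cation]ᵢ + Σ P·[anion]ₒ)]
Numerator = 1×3.62 + 5.2×148 + 0.24×4.31 = 774.3
Denominator = 1×155 + 5.2×7.02 + 0.24×91.8 = 213.5
Vm = 26.6 · ln(3.6259) = 26.6 × (1.2881) = 34.26 mV

34.3 mV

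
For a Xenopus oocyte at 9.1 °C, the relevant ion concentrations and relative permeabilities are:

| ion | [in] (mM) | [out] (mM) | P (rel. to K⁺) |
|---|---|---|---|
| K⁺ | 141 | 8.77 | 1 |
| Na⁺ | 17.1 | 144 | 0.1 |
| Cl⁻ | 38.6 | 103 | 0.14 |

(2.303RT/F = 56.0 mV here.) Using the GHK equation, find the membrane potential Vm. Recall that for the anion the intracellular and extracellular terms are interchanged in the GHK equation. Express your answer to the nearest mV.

-41 mV

Vm = 56.0 · log₁₀[(Σ P·[cation]ₒ + Σ P·[anion]ᵢ) / (Σ P·[cation]ᵢ + Σ P·[anion]ₒ)]
Numerator = 1×8.77 + 0.1×144 + 0.14×38.6 = 28.57
Denominator = 1×141 + 0.1×17.1 + 0.14×103 = 157.1
Vm = 56.0 · log₁₀(0.18185) = 56.0 × (-0.7403) = -41.46 mV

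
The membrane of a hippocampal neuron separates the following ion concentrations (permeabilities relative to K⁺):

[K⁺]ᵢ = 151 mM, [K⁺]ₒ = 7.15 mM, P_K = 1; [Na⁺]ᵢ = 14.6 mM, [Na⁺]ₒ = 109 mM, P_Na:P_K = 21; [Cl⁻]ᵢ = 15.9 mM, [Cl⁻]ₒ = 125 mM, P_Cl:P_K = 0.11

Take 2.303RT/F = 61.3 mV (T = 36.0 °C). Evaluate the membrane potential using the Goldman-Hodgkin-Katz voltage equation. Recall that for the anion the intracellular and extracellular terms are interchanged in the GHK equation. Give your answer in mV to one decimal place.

42.2 mV

Vm = 61.3 · log₁₀[(Σ P·[cation]ₒ + Σ P·[anion]ᵢ) / (Σ P·[cation]ᵢ + Σ P·[anion]ₒ)]
Numerator = 1×7.15 + 21×109 + 0.11×15.9 = 2298
Denominator = 1×151 + 21×14.6 + 0.11×125 = 471.3
Vm = 61.3 · log₁₀(4.8751) = 61.3 × (0.6880) = 42.17 mV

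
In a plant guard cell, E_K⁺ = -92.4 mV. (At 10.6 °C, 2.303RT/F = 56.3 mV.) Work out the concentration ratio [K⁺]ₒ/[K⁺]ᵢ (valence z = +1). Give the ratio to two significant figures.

0.023

log₁₀([out]/[in]) = E·z/(56.3) = -92.4 × 1 / 56.3 = -1.6412
[out]/[in] = 10^(-1.6412) = 0.02285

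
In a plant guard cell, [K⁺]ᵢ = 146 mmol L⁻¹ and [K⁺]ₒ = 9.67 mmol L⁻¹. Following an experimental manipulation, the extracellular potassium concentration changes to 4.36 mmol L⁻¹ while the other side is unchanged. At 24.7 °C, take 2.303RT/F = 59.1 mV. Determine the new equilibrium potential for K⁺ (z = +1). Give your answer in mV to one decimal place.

After the shift: [K⁺]_out = 4.36, [K⁺]_in = 146 mmol L⁻¹.
E_new = (59.1/1)·log₁₀(4.36/146) = 59.10 · (-1.5249) = -90.12 mV

-90.1 mV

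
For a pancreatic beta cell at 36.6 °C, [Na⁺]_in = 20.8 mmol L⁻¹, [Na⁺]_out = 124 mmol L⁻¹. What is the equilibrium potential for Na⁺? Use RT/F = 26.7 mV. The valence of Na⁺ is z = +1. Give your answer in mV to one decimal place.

E = (26.7/z) · ln([Na⁺]_out/[Na⁺]_in) with z = +1.
= (26.7/1) · ln(124/20.8) = 26.70 · ln(5.962)
= 26.70 · (1.7853) = 47.67 mV

47.7 mV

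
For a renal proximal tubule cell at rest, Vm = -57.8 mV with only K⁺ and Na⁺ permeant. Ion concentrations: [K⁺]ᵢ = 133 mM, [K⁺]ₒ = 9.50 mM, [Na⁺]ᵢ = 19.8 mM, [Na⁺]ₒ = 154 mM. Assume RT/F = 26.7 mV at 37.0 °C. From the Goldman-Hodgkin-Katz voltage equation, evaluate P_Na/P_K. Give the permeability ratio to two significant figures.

0.038

Let α = P_Na/P_K. GHK: Vm = 26.7·ln[(Kₒ + α·Naₒ)/(Kᵢ + α·Naᵢ)].
e^(Vm/26.7) = e^(-57.8/26.7) = 0.11477
So 0.11477·(Kᵢ + α·Naᵢ) = Kₒ + α·Naₒ → α = (0.11477·133.0 − 9.5) / (154.0 − 0.11477·19.8)
α = (15.26 − 9.5) / (154.0 − 2.273) = 5.765/151.7 = 0.03799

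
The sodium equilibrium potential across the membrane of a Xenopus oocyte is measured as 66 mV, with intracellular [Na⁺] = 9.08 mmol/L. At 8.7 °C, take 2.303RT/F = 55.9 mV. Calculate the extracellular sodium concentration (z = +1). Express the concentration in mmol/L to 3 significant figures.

Nernst: E = (55.9/1) · log₁₀([out]/[in]), so log₁₀([out]/[in]) = 66.0 × 1 / 55.9 = 1.1807.
[out]/[in] = 10^(1.1807) = 15.16.
[out] = 15.16 × 9.08 = 137.6 mmol/L.

138 mmol/L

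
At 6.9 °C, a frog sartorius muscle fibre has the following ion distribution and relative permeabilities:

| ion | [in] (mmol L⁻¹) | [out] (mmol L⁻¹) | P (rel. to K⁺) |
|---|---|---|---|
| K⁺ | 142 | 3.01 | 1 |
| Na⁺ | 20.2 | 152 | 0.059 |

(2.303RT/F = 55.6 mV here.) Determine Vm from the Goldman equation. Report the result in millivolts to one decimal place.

-59.9 mV

Vm = 55.6 · log₁₀[(Σ P·[cation]ₒ + Σ P·[anion]ᵢ) / (Σ P·[cation]ᵢ + Σ P·[anion]ₒ)]
Numerator = 1×3.01 + 0.059×152 = 11.98
Denominator = 1×142 + 0.059×20.2 = 143.2
Vm = 55.6 · log₁₀(0.08365) = 55.6 × (-1.0775) = -59.91 mV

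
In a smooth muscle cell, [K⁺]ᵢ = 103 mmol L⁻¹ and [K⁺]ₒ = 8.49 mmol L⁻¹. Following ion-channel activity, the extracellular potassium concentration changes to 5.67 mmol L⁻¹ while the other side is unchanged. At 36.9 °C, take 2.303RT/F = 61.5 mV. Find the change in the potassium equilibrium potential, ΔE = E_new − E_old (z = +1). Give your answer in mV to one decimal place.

E_old = (61.5/1)·log₁₀(8.49/103) = -66.66 mV
E_new = (61.5/1)·log₁₀(5.67/103) = -77.44 mV
ΔE = -77.44 − (-66.66) = -10.78 mV

-10.8 mV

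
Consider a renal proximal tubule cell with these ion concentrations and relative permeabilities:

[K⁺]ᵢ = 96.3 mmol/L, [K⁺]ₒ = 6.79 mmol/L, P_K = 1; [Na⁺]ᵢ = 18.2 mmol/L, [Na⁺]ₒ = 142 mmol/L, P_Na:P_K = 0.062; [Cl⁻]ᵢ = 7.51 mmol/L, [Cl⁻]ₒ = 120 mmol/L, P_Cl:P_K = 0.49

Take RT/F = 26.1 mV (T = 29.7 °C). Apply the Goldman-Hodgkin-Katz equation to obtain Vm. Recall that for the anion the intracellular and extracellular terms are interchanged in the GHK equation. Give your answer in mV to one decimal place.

Vm = 26.1 · ln[(Σ P·[cation]ₒ + Σ P·[anion]ᵢ) / (Σ P·[cation]ᵢ + Σ P·[anion]ₒ)]
Numerator = 1×6.79 + 0.062×142 + 0.49×7.51 = 19.27
Denominator = 1×96.3 + 0.062×18.2 + 0.49×120 = 156.2
Vm = 26.1 · ln(0.12337) = 26.1 × (-2.0926) = -54.62 mV

-54.6 mV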